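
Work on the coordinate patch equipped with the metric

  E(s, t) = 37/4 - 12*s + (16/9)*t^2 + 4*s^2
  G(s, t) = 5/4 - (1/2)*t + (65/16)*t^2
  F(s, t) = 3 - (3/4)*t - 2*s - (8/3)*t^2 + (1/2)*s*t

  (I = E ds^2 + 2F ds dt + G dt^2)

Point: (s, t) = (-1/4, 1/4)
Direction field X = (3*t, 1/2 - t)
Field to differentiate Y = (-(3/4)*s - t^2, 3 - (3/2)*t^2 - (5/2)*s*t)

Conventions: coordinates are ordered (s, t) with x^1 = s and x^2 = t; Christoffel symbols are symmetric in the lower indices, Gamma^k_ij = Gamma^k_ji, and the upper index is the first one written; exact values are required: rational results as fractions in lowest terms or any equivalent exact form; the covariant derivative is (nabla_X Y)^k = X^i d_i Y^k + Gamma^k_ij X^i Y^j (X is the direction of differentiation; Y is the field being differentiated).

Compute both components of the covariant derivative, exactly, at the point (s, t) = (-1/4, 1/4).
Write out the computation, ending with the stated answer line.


E = 227/18, F = 299/96, G = 353/256 at the point
E_s = -14, E_t = 8/9, F_s = -15/8, F_t = -53/24, G_s = 0, G_t = 49/32
EG - F^2 = 70861/9216;  g^inv = (9216/70861) * [[353/256, -299/96], [-299/96, 227/18]]
first-kind symbols [ij,l] = (1/2)(d_i g_jl + d_j g_il - d_l g_ij): [ss,s] = E_s/2 = -7, [ss,t] = F_s - E_t/2 = -167/72, [st,s] = E_t/2 = 4/9, [st,t] = G_s/2 = 0, [tt,s] = F_t - G_s/2 = -53/24, [tt,t] = G_t/2 = 49/64
Gamma^s_ij = (G*[ij,s] - F*[ij,t])/(EG - F^2), Gamma^t_ij = (E*[ij,t] - F*[ij,s])/(EG - F^2)
Gamma_sss = -67136/212583, Gamma_sst = 5648/70861, Gamma_stt = -50040/70861, Gamma_tss = -617824/637749, Gamma_tst = -38272/212583, Gamma_ttt = 152372/70861
X = (3/4, 1/4), Y = (1/8, 49/16) at the point

Answer: (nabla_X Y)^s = -173663/161968, (nabla_X Y)^t = 309209/485904


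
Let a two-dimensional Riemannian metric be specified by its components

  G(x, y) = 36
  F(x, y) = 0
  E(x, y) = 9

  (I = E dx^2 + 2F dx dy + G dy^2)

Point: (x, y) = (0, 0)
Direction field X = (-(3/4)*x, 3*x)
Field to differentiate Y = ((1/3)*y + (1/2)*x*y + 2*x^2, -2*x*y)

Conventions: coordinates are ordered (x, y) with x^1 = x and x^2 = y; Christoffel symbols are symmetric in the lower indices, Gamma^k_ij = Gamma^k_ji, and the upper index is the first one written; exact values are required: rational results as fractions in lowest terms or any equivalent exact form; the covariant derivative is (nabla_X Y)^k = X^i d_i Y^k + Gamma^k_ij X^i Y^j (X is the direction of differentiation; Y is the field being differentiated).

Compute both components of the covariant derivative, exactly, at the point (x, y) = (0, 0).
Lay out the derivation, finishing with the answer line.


E = 9, F = 0, G = 36 at the point
E_x = 0, E_y = 0, F_x = 0, F_y = 0, G_x = 0, G_y = 0
EG - F^2 = 324;  g^inv = (1/324) * [[36, 0], [0, 9]]
first-kind symbols [ij,l] = (1/2)(d_i g_jl + d_j g_il - d_l g_ij): [xx,x] = E_x/2 = 0, [xx,y] = F_x - E_y/2 = 0, [xy,x] = E_y/2 = 0, [xy,y] = G_x/2 = 0, [yy,x] = F_y - G_x/2 = 0, [yy,y] = G_y/2 = 0
Gamma^x_ij = (G*[ij,x] - F*[ij,y])/(EG - F^2), Gamma^y_ij = (E*[ij,y] - F*[ij,x])/(EG - F^2)
Gamma_xxx = 0, Gamma_xxy = 0, Gamma_xyy = 0, Gamma_yxx = 0, Gamma_yxy = 0, Gamma_yyy = 0
X = (0, 0), Y = (0, 0) at the point

Answer: (nabla_X Y)^x = 0, (nabla_X Y)^y = 0


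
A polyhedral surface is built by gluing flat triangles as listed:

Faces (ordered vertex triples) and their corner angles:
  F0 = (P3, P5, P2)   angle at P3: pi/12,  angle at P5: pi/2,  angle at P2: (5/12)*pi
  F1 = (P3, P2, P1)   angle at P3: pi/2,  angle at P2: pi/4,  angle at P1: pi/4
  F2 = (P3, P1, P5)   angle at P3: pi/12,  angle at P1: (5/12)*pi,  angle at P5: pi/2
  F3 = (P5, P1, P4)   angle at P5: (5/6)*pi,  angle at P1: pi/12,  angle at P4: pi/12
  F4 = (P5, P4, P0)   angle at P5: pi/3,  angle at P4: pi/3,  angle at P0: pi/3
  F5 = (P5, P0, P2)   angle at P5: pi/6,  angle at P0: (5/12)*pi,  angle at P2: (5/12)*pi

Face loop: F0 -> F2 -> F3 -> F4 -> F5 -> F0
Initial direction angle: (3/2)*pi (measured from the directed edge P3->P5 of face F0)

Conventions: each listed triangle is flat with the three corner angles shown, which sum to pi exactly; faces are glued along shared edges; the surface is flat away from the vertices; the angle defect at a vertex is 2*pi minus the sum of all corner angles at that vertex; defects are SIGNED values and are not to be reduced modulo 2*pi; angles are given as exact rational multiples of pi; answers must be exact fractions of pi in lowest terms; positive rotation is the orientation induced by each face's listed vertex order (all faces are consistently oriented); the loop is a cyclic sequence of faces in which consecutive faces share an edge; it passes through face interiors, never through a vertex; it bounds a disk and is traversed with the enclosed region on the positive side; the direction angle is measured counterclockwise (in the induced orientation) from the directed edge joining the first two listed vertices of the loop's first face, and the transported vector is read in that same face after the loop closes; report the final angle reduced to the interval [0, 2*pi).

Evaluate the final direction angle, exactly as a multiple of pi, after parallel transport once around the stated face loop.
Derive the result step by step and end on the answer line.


enclosed vertex P5: corner angles sum to (7/3)*pi, defect = 2*pi - (7/3)*pi = -pi/3
transport around the loop rotates by the sum of enclosed defects; add to the initial angle mod 2*pi
final angle = (3/2)*pi - pi/3 = (7/6)*pi (mod 2*pi)

Answer: final direction angle = (7/6)*pi


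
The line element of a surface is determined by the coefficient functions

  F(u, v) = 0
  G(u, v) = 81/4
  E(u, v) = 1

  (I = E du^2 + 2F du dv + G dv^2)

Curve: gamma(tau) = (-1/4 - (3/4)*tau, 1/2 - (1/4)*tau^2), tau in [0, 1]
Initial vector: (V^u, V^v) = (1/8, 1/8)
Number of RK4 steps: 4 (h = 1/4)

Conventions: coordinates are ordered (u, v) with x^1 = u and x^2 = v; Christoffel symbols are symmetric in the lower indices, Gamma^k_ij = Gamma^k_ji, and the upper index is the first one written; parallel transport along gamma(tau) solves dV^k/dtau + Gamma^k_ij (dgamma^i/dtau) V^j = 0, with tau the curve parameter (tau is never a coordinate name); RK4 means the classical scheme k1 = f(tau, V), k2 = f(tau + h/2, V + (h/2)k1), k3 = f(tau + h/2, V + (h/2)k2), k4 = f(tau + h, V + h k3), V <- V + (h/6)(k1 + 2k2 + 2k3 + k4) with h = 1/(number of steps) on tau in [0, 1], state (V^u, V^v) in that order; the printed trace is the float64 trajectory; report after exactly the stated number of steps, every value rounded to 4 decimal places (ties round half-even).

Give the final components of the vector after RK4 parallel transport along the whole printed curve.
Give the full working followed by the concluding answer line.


gamma'(tau) = (-3/4, -(1/2)*tau); f(tau, V)^k = -Gamma^k_ij(gamma(tau)) gamma'^i(tau) V^j; h = 1/4; intermediate values shown to 6 dp
curve data and Christoffel symbols at the stage parameters:
  tau = 0.000000: gamma = (-0.250000, 0.500000), gamma' = (-0.750000, 0.000000); Gamma_uuu = 0.000000, Gamma_uuv = 0.000000, Gamma_uvv = 0.000000, Gamma_vuu = 0.000000, Gamma_vuv = 0.000000, Gamma_vvv = 0.000000
  tau = 0.125000: gamma = (-0.343750, 0.496094), gamma' = (-0.750000, -0.062500); Gamma_uuu = 0.000000, Gamma_uuv = 0.000000, Gamma_uvv = 0.000000, Gamma_vuu = 0.000000, Gamma_vuv = 0.000000, Gamma_vvv = 0.000000
  tau = 0.250000: gamma = (-0.437500, 0.484375), gamma' = (-0.750000, -0.125000); Gamma_uuu = 0.000000, Gamma_uuv = 0.000000, Gamma_uvv = 0.000000, Gamma_vuu = 0.000000, Gamma_vuv = 0.000000, Gamma_vvv = 0.000000
  tau = 0.375000: gamma = (-0.531250, 0.464844), gamma' = (-0.750000, -0.187500); Gamma_uuu = 0.000000, Gamma_uuv = 0.000000, Gamma_uvv = 0.000000, Gamma_vuu = 0.000000, Gamma_vuv = 0.000000, Gamma_vvv = 0.000000
  tau = 0.500000: gamma = (-0.625000, 0.437500), gamma' = (-0.750000, -0.250000); Gamma_uuu = 0.000000, Gamma_uuv = 0.000000, Gamma_uvv = 0.000000, Gamma_vuu = 0.000000, Gamma_vuv = 0.000000, Gamma_vvv = 0.000000
  tau = 0.625000: gamma = (-0.718750, 0.402344), gamma' = (-0.750000, -0.312500); Gamma_uuu = 0.000000, Gamma_uuv = 0.000000, Gamma_uvv = 0.000000, Gamma_vuu = 0.000000, Gamma_vuv = 0.000000, Gamma_vvv = 0.000000
  tau = 0.750000: gamma = (-0.812500, 0.359375), gamma' = (-0.750000, -0.375000); Gamma_uuu = 0.000000, Gamma_uuv = 0.000000, Gamma_uvv = 0.000000, Gamma_vuu = 0.000000, Gamma_vuv = 0.000000, Gamma_vvv = 0.000000
  tau = 0.875000: gamma = (-0.906250, 0.308594), gamma' = (-0.750000, -0.437500); Gamma_uuu = 0.000000, Gamma_uuv = 0.000000, Gamma_uvv = 0.000000, Gamma_vuu = 0.000000, Gamma_vuv = 0.000000, Gamma_vvv = 0.000000
  tau = 1.000000: gamma = (-1.000000, 0.250000), gamma' = (-0.750000, -0.500000); Gamma_uuu = 0.000000, Gamma_uuv = 0.000000, Gamma_uvv = 0.000000, Gamma_vuu = 0.000000, Gamma_vuv = 0.000000, Gamma_vvv = 0.000000
step 0: V^u = 0.1250, V^v = 0.1250
step 1: k1 = (0.000000, 0.000000), k2 = (0.000000, 0.000000), k3 = (0.000000, 0.000000), k4 = (0.000000, 0.000000); V <- V + (h/6)(k1 + 2k2 + 2k3 + k4): V^u = 0.1250, V^v = 0.1250
step 2: k1 = (0.000000, 0.000000), k2 = (0.000000, 0.000000), k3 = (0.000000, 0.000000), k4 = (0.000000, 0.000000); V <- V + (h/6)(k1 + 2k2 + 2k3 + k4): V^u = 0.1250, V^v = 0.1250
step 3: k1 = (0.000000, 0.000000), k2 = (0.000000, 0.000000), k3 = (0.000000, 0.000000), k4 = (0.000000, 0.000000); V <- V + (h/6)(k1 + 2k2 + 2k3 + k4): V^u = 0.1250, V^v = 0.1250
step 4: k1 = (0.000000, 0.000000), k2 = (0.000000, 0.000000), k3 = (0.000000, 0.000000), k4 = (0.000000, 0.000000); V <- V + (h/6)(k1 + 2k2 + 2k3 + k4): V^u = 0.1250, V^v = 0.1250

Answer: V^u = 0.1250, V^v = 0.1250


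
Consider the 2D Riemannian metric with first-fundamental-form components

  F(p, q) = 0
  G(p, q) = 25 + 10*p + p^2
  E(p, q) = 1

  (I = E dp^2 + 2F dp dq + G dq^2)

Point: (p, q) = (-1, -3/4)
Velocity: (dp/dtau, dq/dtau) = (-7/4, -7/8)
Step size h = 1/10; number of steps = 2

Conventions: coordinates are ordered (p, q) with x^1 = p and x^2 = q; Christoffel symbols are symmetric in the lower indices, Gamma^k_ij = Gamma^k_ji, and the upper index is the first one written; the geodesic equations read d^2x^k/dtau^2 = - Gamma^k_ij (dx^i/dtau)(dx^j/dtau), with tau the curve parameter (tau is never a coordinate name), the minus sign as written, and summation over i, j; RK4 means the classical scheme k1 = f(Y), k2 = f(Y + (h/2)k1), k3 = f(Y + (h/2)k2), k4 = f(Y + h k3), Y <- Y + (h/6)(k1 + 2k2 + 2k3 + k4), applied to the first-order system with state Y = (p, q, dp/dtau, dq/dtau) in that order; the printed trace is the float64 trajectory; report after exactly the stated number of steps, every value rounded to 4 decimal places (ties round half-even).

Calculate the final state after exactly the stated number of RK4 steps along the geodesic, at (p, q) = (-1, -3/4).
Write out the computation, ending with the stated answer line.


f(Y) = (dp/dtau, dq/dtau, -Gamma^p_ij Y'^i Y'^j, -Gamma^q_ij Y'^i Y'^j) with the Gammas evaluated at the stage position; h = 0.100000; intermediate values shown to 6 dp
step 0: p = -1.0000, q = -0.7500, dp/dtau = -1.7500, dq/dtau = -0.8750
step 1:
  k1: at (p, q) = (-1.000000, -0.750000), (dp/dtau, dq/dtau) = (-1.750000, -0.875000); Gamma_ppp = 0.000000, Gamma_ppq = 0.000000, Gamma_pqq = -4.000000, Gamma_qpp = 0.000000, Gamma_qpq = 0.250000, Gamma_qqq = 0.000000; k1 = (-1.750000, -0.875000, 3.062500, -0.765625)
  k2: at (p, q) = (-1.087500, -0.793750), (dp/dtau, dq/dtau) = (-1.596875, -0.913281); Gamma_ppp = 0.000000, Gamma_ppq = 0.000000, Gamma_pqq = -3.912500, Gamma_qpp = 0.000000, Gamma_qpq = 0.255591, Gamma_qqq = 0.000000; k2 = (-1.596875, -0.913281, 3.263348, -0.745506)
  k3: at (p, q) = (-1.079844, -0.795664), (dp/dtau, dq/dtau) = (-1.586833, -0.912275); Gamma_ppp = 0.000000, Gamma_ppq = 0.000000, Gamma_pqq = -3.920156, Gamma_qpp = 0.000000, Gamma_qpq = 0.255092, Gamma_qqq = 0.000000; k3 = (-1.586833, -0.912275, 3.262535, -0.738556)
  k4: at (p, q) = (-1.158683, -0.841228), (dp/dtau, dq/dtau) = (-1.423746, -0.948856); Gamma_ppp = 0.000000, Gamma_ppq = 0.000000, Gamma_pqq = -3.841317, Gamma_qpp = 0.000000, Gamma_qpq = 0.260327, Gamma_qqq = 0.000000; k4 = (-1.423746, -0.948856, 3.458441, -0.703368)
  Y <- Y + (h/6)(k1 + 2k2 + 2k3 + k4): p = -1.1590, q = -0.8412, dp/dtau = -1.4238, dq/dtau = -0.9490
step 2:
  k1: at (p, q) = (-1.159019, -0.841249), (dp/dtau, dq/dtau) = (-1.423788, -0.948952); Gamma_ppp = 0.000000, Gamma_ppq = 0.000000, Gamma_pqq = -3.840981, Gamma_qpp = 0.000000, Gamma_qpq = 0.260350, Gamma_qqq = 0.000000; k1 = (-1.423788, -0.948952, 3.458841, -0.703522)
  k2: at (p, q) = (-1.230209, -0.888697), (dp/dtau, dq/dtau) = (-1.250846, -0.984128); Gamma_ppp = 0.000000, Gamma_ppq = 0.000000, Gamma_pqq = -3.769791, Gamma_qpp = 0.000000, Gamma_qpq = 0.265267, Gamma_qqq = 0.000000; k2 = (-1.250846, -0.984128, 3.651073, -0.653083)
  k3: at (p, q) = (-1.221562, -0.890456), (dp/dtau, dq/dtau) = (-1.241235, -0.981606); Gamma_ppp = 0.000000, Gamma_ppq = 0.000000, Gamma_pqq = -3.778438, Gamma_qpp = 0.000000, Gamma_qpq = 0.264660, Gamma_qqq = 0.000000; k3 = (-1.241235, -0.981606, 3.640716, -0.644924)
  k4: at (p, q) = (-1.283143, -0.939410), (dp/dtau, dq/dtau) = (-1.059717, -1.013444); Gamma_ppp = 0.000000, Gamma_ppq = 0.000000, Gamma_pqq = -3.716857, Gamma_qpp = 0.000000, Gamma_qpq = 0.269045, Gamma_qqq = 0.000000; k4 = (-1.059717, -1.013444, 3.817471, -0.577888)
  Y <- Y + (h/6)(k1 + 2k2 + 2k3 + k4): p = -1.2835, q = -0.9395, dp/dtau = -1.0595, dq/dtau = -1.0136

Answer: p = -1.2835, q = -0.9395, dp/dtau = -1.0595, dq/dtau = -1.0136


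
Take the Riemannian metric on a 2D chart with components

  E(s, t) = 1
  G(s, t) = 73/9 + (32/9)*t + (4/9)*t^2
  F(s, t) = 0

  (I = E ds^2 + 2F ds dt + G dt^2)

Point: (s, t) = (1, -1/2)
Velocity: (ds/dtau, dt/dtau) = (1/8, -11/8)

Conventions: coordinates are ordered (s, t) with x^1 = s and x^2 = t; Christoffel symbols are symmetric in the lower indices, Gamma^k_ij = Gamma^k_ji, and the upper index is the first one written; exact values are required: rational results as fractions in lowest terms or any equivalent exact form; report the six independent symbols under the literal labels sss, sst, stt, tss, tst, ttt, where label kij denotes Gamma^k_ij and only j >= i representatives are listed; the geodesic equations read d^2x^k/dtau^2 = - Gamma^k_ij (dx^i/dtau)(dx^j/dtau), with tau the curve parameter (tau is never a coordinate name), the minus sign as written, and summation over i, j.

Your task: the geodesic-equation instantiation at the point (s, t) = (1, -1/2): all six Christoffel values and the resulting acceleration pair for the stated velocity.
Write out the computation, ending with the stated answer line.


E = 1, F = 0, G = 58/9 at the point
E_s = 0, E_t = 0, F_s = 0, F_t = 0, G_s = 0, G_t = 28/9
EG - F^2 = 58/9;  g^inv = (9/58) * [[58/9, 0], [0, 1]]
first-kind symbols [ij,l] = (1/2)(d_i g_jl + d_j g_il - d_l g_ij): [ss,s] = E_s/2 = 0, [ss,t] = F_s - E_t/2 = 0, [st,s] = E_t/2 = 0, [st,t] = G_s/2 = 0, [tt,s] = F_t - G_s/2 = 0, [tt,t] = G_t/2 = 14/9
Gamma^s_ij = (G*[ij,s] - F*[ij,t])/(EG - F^2), Gamma^t_ij = (E*[ij,t] - F*[ij,s])/(EG - F^2)
Gamma_sss = 0, Gamma_sst = 0, Gamma_stt = 0, Gamma_tss = 0, Gamma_tst = 0, Gamma_ttt = 7/29
d^2s/dtau^2 = -(Gamma_sss*(1/8)^2 + 2*Gamma_sst*(1/8)*(-11/8) + Gamma_stt*(-11/8)^2) = 0
d^2t/dtau^2 = -(Gamma_tss*(1/8)^2 + 2*Gamma_tst*(1/8)*(-11/8) + Gamma_ttt*(-11/8)^2) = -847/1856

Answer: Gamma_sss = 0, Gamma_sst = 0, Gamma_stt = 0, Gamma_tss = 0, Gamma_tst = 0, Gamma_ttt = 7/29; accelerations (d^2s/dtau^2, d^2t/dtau^2) = (0, -847/1856)


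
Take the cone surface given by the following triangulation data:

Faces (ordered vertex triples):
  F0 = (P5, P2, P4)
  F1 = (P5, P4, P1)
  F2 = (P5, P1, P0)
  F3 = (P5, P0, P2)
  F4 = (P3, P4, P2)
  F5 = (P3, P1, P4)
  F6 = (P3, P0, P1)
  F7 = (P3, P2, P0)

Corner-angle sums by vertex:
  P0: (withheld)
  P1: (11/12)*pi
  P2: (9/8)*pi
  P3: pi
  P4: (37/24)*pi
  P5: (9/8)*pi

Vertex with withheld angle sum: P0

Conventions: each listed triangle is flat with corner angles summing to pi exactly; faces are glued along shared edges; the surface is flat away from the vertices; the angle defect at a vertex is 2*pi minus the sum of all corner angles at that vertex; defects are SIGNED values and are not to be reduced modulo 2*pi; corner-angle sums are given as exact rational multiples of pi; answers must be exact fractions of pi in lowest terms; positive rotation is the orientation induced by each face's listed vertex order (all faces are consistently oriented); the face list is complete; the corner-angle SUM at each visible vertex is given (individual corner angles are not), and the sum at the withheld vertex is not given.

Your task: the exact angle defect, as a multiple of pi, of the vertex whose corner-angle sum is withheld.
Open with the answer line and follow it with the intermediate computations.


Answer: defect(P0) = (-7/24)*pi

V = 6, E = 12, F = 8; chi = V - E + F = 2
Gauss-Bonnet: total defect = 2*pi*chi = 4*pi; visible defects sum to (103/24)*pi


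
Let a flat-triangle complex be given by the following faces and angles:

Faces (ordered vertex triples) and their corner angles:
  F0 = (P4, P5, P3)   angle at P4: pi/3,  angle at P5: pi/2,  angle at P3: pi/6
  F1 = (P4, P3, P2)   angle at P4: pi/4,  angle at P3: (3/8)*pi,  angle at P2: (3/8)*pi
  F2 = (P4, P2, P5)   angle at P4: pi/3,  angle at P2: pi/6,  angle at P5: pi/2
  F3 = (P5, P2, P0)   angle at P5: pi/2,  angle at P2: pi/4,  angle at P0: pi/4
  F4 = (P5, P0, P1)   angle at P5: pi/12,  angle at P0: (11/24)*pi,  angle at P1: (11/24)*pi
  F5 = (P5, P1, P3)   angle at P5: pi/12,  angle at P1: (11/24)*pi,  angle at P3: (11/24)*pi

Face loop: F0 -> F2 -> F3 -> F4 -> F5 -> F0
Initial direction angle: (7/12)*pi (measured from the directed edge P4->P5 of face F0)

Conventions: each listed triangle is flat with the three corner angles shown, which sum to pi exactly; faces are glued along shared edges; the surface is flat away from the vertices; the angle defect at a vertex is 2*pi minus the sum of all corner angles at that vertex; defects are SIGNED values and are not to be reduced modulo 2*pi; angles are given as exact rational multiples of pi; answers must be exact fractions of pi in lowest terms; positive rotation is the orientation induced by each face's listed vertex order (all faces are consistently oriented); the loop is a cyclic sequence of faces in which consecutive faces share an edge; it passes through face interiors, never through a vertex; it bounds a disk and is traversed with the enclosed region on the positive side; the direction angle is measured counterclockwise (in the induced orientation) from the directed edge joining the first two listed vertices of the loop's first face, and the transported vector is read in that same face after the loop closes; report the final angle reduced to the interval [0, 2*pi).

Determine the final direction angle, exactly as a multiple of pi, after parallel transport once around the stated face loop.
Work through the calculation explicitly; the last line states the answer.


enclosed vertex P5: corner angles sum to (5/3)*pi, defect = 2*pi - (5/3)*pi = pi/3
the final direction is the initial angle plus the enclosed defects, taken mod 2*pi in the induced orientation
final angle = (7/12)*pi + pi/3 = (11/12)*pi (mod 2*pi)

Answer: final direction angle = (11/12)*pi


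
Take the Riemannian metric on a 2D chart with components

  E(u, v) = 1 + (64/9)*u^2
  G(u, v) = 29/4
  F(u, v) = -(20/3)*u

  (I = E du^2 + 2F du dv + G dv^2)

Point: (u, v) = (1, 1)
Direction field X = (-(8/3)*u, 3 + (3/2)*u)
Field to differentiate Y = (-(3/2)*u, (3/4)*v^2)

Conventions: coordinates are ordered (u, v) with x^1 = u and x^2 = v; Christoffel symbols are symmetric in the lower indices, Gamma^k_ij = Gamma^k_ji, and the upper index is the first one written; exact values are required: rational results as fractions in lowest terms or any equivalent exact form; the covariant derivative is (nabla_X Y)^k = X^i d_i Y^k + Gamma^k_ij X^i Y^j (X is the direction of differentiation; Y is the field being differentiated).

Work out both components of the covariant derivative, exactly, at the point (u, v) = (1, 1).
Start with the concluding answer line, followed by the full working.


Answer: (nabla_X Y)^u = 3092/517, (nabla_X Y)^v = 10119/2068

E = 73/9, F = -20/3, G = 29/4 at the point
E_u = 128/9, E_v = 0, F_u = -20/3, F_v = 0, G_u = 0, G_v = 0
EG - F^2 = 517/36;  g^inv = (36/517) * [[29/4, 20/3], [20/3, 73/9]]
first-kind symbols [ij,l] = (1/2)(d_i g_jl + d_j g_il - d_l g_ij): [uu,u] = E_u/2 = 64/9, [uu,v] = F_u - E_v/2 = -20/3, [uv,u] = E_v/2 = 0, [uv,v] = G_u/2 = 0, [vv,u] = F_v - G_u/2 = 0, [vv,v] = G_v/2 = 0
Gamma^u_ij = (G*[ij,u] - F*[ij,v])/(EG - F^2), Gamma^v_ij = (E*[ij,v] - F*[ij,u])/(EG - F^2)
Gamma_uuu = 256/517, Gamma_uuv = 0, Gamma_uvv = 0, Gamma_vuu = -240/517, Gamma_vuv = 0, Gamma_vvv = 0
X = (-8/3, 9/2), Y = (-3/2, 3/4) at the point


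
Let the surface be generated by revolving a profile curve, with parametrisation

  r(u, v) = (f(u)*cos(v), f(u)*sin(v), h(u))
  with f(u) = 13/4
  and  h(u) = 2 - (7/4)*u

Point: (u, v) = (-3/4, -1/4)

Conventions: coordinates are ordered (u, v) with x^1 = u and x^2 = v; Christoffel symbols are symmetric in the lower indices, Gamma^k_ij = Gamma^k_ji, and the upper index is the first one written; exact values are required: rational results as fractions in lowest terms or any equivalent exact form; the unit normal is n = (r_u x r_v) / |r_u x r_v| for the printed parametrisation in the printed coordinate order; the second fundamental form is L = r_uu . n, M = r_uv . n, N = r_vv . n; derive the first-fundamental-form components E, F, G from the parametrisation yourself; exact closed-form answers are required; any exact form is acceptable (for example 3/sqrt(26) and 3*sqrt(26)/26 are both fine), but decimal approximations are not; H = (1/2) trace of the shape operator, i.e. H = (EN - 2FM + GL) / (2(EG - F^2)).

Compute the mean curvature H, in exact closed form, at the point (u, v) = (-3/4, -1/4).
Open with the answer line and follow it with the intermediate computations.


Answer: H = -2/13

f = 13/4, f' = 0, f'' = 0, h' = -7/4, h'' = 0
E = 49/16, F = 0, G = 169/16; answer radicand W^2 = 49/16
unnormalised second-form numerators: l = 0, m = 0, n = -91/16; L = l/sqrt(49/16), and similarly M = m/sqrt(W^2), N = n/sqrt(W^2)
H = (E*n - 2*F*m + G*l) / (2*(EG - F^2)*sqrt(W^2)); E*n - 2*F*m + G*l = -4459/256, EG - F^2 = 8281/256, so H = (-7/26)/sqrt(49/16)


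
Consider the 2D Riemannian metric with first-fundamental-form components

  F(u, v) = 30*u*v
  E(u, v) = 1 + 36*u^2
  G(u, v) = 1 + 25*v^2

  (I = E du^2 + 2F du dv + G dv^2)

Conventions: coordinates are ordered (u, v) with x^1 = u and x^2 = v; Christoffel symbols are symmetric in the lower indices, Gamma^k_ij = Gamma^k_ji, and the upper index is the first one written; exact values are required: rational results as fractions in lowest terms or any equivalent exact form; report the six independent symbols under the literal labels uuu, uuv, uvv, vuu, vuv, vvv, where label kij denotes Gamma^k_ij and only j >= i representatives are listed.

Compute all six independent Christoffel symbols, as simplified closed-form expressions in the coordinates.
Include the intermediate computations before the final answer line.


E = 1 + 36*u^2; F = 30*u*v; G = 1 + 25*v^2
Gamma^k_ij = (1/2) g^{kl} (d_i g_jl + d_j g_il - d_l g_ij), with g^inv = (1/(EG-F^2)) [[G, -F], [-F, E]]
first partials: E_u = 72*u, E_v = 0, F_u = 30*v, F_v = 30*u, G_u = 0, G_v = 50*v
D = EG - F^2 = 1 + 25*v^2 + 36*u^2
expanded: Gamma^u_uu = (G E_u - 2F F_u + F E_v)/(2D), Gamma^u_uv = (G E_v - F G_u)/(2D), Gamma^u_vv = (2G F_v - G G_u - F G_v)/(2D), Gamma^v_uu = (2E F_u - E E_v - F E_u)/(2D), Gamma^v_uv = (E G_u - F E_v)/(2D), Gamma^v_vv = (E G_v - 2F F_v + F G_u)/(2D); substitute and cancel common factors

Answer: Gamma_uuu = 36*u/(36*u^2 + 25*v^2 + 1), Gamma_uuv = 0, Gamma_uvv = 30*u/(36*u^2 + 25*v^2 + 1), Gamma_vuu = 30*v/(36*u^2 + 25*v^2 + 1), Gamma_vuv = 0, Gamma_vvv = 25*v/(36*u^2 + 25*v^2 + 1)


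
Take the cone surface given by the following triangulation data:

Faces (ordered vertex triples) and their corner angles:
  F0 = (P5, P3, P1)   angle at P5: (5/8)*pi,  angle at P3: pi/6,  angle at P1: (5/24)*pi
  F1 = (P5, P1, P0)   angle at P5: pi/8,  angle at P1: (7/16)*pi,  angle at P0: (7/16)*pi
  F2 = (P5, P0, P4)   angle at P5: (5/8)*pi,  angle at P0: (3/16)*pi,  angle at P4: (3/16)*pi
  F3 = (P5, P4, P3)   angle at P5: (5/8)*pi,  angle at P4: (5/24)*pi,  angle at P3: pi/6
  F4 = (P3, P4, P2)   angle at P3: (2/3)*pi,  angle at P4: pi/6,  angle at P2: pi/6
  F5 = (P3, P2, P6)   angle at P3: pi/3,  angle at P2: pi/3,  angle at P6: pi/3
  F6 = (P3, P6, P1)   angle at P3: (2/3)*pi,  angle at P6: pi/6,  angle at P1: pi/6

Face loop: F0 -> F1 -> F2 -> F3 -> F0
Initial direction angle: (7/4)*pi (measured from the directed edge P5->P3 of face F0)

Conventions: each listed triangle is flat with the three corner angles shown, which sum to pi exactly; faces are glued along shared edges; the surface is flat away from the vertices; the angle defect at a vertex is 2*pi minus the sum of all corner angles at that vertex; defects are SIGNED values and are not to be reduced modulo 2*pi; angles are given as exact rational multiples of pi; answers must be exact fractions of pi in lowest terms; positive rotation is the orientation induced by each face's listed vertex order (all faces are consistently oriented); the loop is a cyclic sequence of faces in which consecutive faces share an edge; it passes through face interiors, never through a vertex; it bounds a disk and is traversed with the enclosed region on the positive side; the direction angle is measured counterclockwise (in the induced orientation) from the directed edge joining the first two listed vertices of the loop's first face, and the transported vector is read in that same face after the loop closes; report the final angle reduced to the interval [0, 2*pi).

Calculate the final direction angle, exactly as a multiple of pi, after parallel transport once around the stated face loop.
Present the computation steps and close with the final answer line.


enclosed vertex P5: corner angles sum to 2*pi, defect = 2*pi - 2*pi = 0
adding the enclosed defects to the starting angle (mod 2*pi, induced orientation) gives the holonomy
final angle = (7/4)*pi + 0 = (7/4)*pi (mod 2*pi)

Answer: final direction angle = (7/4)*pi


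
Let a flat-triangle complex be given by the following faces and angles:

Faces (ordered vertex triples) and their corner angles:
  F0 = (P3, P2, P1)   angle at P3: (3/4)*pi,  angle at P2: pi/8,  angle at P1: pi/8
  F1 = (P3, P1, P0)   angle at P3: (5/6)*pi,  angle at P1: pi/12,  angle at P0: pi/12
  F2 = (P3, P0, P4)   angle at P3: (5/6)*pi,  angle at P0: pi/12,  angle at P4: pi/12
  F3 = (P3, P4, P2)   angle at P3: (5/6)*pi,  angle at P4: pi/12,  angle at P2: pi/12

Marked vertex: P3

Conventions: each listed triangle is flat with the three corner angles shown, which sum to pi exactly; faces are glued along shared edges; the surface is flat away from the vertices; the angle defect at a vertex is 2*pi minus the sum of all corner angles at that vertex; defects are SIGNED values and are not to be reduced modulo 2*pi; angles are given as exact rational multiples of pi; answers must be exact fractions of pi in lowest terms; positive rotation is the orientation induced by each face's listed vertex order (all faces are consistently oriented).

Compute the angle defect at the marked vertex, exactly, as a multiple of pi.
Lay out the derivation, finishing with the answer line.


Sum of corner angles at P3: (13/4)*pi
defect = 2*pi - (13/4)*pi

Answer: defect(P3) = (-5/4)*pi


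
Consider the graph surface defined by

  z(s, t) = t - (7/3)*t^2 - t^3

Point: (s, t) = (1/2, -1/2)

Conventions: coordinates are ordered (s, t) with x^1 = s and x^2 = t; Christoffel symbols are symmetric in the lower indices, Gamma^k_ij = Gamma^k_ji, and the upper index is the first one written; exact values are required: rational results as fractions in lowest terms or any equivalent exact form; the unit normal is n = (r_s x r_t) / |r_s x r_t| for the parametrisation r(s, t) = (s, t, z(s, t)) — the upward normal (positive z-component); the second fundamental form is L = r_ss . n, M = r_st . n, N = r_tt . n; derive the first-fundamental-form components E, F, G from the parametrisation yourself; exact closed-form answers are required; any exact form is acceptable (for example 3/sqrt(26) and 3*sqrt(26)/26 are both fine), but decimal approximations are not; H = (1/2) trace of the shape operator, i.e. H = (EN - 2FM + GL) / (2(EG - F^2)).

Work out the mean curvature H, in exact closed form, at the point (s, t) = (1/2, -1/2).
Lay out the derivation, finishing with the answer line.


z_s = 0, z_t = 31/12, z_ss = 0, z_st = 0, z_tt = -5/3
E = 1, F = 0, G = 1105/144; answer radicand W^2 = 1105/144
unnormalised second-form numerators: l = 0, m = 0, n = -5/3; L = l/sqrt(1105/144), and similarly M = m/sqrt(W^2), N = n/sqrt(W^2)
H = (E*n - 2*F*m + G*l) / (2*(EG - F^2)*sqrt(W^2)); E*n - 2*F*m + G*l = -5/3, EG - F^2 = 1105/144, so H = (-24/221)/sqrt(1105/144)

Answer: H = -288*sqrt(1105)/244205


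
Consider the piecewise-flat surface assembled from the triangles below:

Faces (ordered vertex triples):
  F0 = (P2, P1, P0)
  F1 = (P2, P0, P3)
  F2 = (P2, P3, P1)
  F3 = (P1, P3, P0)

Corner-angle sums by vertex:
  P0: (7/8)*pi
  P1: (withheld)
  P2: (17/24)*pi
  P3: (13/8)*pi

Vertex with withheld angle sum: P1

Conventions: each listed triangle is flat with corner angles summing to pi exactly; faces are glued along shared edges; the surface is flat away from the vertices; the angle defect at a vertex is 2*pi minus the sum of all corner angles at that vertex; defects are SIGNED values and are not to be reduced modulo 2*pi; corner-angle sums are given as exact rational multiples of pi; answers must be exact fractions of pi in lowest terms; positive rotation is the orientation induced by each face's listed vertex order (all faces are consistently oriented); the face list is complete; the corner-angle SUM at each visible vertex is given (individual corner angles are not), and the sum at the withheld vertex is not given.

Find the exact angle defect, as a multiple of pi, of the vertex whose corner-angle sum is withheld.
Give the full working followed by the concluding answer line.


V = 4, E = 6, F = 4; chi = V - E + F = 2
Gauss-Bonnet: total defect = 2*pi*chi = 4*pi; visible defects sum to (67/24)*pi

Answer: defect(P1) = (29/24)*pi


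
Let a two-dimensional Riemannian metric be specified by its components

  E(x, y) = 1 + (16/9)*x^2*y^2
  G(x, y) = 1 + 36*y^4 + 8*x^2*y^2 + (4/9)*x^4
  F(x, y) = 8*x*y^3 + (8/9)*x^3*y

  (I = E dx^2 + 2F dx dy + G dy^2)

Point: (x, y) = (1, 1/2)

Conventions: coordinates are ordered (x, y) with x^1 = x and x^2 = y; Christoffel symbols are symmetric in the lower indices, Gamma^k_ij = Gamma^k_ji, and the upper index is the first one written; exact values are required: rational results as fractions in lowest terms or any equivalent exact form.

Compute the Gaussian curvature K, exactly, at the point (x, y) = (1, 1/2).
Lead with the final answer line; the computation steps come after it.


Answer: K = 2880/48841

E = 13/9, F = 13/9, G = 205/36, EG - F^2 = 221/36 at the point
E_x = 8/9, E_y = 16/9, F_x = 7/3, F_y = 62/9, G_x = 52/9, G_y = 26
E_yy = 32/9, F_xy = 26/3, G_xx = 28/3
The intrinsic route: Brioschi's K = (det M1 - det M2)/(EG - F^2)^2.
M1 = [[-E_yy/2 + F_xy - G_xx/2, E_x/2, F_x - E_y/2], [F_y - G_x/2, E, F], [G_y/2, F, G]] = [[20/9, 4/9, 13/9], [4, 13/9, 13/9], [13, 13/9, 205/36]]; det M1 = -560/81
M2 = [[0, E_y/2, G_x/2], [E_y/2, E, F], [G_x/2, F, G]] = [[0, 8/9, 26/9], [8/9, 13/9, 13/9], [26/9, 13/9, 205/36]]; det M2 = -740/81
det M1 - det M2 = 20/9; K = 20/9 / (221/36)^2 = 2880/48841


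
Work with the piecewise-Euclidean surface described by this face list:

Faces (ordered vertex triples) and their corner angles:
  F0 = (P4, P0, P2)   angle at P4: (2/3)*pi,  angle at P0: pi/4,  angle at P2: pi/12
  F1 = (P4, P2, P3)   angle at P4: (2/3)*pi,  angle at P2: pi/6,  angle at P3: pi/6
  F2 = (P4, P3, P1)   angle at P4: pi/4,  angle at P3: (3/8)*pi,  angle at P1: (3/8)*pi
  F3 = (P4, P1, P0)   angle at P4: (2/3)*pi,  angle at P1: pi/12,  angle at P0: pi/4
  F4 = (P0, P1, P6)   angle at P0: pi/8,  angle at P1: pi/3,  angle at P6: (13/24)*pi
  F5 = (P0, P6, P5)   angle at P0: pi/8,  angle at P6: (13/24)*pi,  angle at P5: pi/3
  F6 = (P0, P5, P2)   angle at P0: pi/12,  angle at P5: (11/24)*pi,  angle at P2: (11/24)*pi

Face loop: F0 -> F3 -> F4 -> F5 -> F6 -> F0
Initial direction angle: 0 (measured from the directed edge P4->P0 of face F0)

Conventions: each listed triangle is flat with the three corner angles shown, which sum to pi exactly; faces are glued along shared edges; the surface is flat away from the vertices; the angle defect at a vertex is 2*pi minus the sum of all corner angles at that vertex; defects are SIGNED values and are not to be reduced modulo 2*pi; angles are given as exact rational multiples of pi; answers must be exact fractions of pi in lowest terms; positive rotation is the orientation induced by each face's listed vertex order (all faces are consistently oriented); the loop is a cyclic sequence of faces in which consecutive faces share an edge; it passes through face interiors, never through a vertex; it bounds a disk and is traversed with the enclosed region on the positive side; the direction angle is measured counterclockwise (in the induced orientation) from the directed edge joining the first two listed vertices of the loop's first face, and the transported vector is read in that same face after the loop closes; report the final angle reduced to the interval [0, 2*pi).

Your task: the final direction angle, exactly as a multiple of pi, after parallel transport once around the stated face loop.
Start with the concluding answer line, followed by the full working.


Answer: final direction angle = (7/6)*pi

enclosed vertex P0: corner angles sum to (5/6)*pi, defect = 2*pi - (5/6)*pi = (7/6)*pi
adding the enclosed defects to the starting angle (mod 2*pi, induced orientation) gives the holonomy
final angle = 0 + (7/6)*pi = (7/6)*pi (mod 2*pi)


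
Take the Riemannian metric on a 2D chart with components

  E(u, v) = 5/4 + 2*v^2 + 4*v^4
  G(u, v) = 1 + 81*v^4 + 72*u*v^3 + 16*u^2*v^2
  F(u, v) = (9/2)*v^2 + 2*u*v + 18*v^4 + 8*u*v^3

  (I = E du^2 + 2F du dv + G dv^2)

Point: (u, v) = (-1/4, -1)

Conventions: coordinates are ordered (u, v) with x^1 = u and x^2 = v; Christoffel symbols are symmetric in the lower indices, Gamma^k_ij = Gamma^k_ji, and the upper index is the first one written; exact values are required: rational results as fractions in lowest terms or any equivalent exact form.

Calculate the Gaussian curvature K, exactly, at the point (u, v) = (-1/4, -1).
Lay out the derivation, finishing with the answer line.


E = 29/4, F = 25, G = 101, EG - F^2 = 429/4 at the point
E_u = 0, E_v = -20, F_u = -10, F_v = -175/2, G_u = -80, G_v = -380
E_vv = 52, F_uv = 26, G_uu = 32
Evaluate Brioschi's two determinant matrices M1, M2 and divide by (EG - F^2)^2.
M1 = [[-E_vv/2 + F_uv - G_uu/2, E_u/2, F_u - E_v/2], [F_v - G_u/2, E, F], [G_v/2, F, G]] = [[-16, 0, 0], [-95/2, 29/4, 25], [-190, 25, 101]]; det M1 = -1716
M2 = [[0, E_v/2, G_u/2], [E_v/2, E, F], [G_u/2, F, G]] = [[0, -10, -40], [-10, 29/4, 25], [-40, 25, 101]]; det M2 = -1700
det M1 - det M2 = -16; K = -16 / (429/4)^2 = -256/184041

Answer: K = -256/184041


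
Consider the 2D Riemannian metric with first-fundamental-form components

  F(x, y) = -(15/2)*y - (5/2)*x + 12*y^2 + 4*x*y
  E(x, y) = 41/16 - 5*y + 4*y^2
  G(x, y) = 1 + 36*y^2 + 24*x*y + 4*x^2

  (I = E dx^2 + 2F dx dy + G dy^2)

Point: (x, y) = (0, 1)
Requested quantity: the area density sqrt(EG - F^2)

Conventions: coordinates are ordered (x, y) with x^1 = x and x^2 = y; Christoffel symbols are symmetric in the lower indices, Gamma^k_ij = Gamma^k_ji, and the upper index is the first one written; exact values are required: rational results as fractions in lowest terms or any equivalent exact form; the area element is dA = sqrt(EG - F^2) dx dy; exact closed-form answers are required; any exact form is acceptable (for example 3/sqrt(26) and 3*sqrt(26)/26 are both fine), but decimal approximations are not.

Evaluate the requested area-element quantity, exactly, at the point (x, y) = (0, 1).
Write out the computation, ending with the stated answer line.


E = 25/16, F = 9/2, G = 37; EG - F^2 = 601/16

Answer: sqrt(EG - F^2) = sqrt(601)/4


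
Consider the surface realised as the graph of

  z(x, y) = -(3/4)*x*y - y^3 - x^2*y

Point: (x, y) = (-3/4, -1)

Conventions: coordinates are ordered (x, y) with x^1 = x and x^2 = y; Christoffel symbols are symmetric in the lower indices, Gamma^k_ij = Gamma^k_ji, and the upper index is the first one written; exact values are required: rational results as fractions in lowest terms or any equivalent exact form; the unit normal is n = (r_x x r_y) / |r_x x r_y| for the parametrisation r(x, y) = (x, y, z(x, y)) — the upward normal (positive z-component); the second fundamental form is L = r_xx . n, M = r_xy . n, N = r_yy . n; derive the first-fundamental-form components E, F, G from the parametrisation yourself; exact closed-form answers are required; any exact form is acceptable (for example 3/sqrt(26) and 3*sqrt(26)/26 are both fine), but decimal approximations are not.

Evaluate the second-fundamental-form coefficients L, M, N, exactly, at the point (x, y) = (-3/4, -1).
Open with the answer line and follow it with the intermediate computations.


Answer: L = 8/13, M = 3/13, N = 24/13

z_x = -3/4, z_y = -3, z_xx = 2, z_xy = 3/4, z_yy = 6
E = 25/16, F = 9/4, G = 10; answer radicand W^2 = 169/16
unnormalised second-form numerators: l = 2, m = 3/4, n = 6; L = l/sqrt(169/16), and similarly M = m/sqrt(W^2), N = n/sqrt(W^2)


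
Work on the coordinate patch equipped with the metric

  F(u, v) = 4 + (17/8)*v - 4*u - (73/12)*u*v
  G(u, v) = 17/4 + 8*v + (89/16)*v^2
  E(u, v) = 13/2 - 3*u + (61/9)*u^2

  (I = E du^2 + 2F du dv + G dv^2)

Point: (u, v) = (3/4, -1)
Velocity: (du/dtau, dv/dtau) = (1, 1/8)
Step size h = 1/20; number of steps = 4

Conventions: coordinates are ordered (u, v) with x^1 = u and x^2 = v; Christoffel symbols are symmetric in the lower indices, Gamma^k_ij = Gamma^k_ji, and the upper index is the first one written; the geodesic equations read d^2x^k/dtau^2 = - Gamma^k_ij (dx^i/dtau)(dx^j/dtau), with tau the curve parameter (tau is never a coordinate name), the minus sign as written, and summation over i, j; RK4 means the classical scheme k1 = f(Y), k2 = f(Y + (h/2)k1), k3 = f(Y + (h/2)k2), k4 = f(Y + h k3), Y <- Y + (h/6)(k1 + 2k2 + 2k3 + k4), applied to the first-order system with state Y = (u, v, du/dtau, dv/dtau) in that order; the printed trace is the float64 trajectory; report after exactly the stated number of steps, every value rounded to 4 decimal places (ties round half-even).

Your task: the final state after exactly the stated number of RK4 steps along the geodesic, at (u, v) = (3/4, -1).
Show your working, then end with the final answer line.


f(Y) = (du/dtau, dv/dtau, -Gamma^u_ij Y'^i Y'^j, -Gamma^v_ij Y'^i Y'^j) with the Gammas evaluated at the stage position; h = 0.050000; intermediate values shown to 6 dp
step 0: u = 0.7500, v = -1.0000, du/dtau = 1.0000, dv/dtau = 0.1250
step 1:
  k1: at (u, v) = (0.750000, -1.000000), (du/dtau, dv/dtau) = (1.000000, 0.125000); Gamma_uuu = -0.238361, Gamma_uuv = 0.000000, Gamma_uvv = 0.340782, Gamma_vuu = 1.601490, Gamma_vuv = 0.000000, Gamma_vvv = -1.508380; k1 = (1.000000, 0.125000, 0.233037, -1.577921)
  k2: at (u, v) = (0.775000, -0.996875), (du/dtau, dv/dtau) = (1.005826, 0.085552); Gamma_uuu = -0.153545, Gamma_uuv = 0.000000, Gamma_uvv = 0.258973, Gamma_vuu = 1.441593, Gamma_vuv = 0.000000, Gamma_vvv = -1.357191; k2 = (1.005826, 0.085552, 0.153444, -1.448506)
  k3: at (u, v) = (0.775146, -0.997861), (du/dtau, dv/dtau) = (1.003836, 0.088787); Gamma_uuu = -0.158066, Gamma_uuv = 0.000000, Gamma_uvv = 0.263384, Gamma_vuu = 1.451445, Gamma_vuv = 0.000000, Gamma_vvv = -1.366856; k3 = (1.003836, 0.088787, 0.157205, -1.451827)
  k4: at (u, v) = (0.800192, -0.995561), (du/dtau, dv/dtau) = (1.007860, 0.052409); Gamma_uuu = -0.073982, Gamma_uuv = 0.000000, Gamma_uvv = 0.181862, Gamma_vuu = 1.288391, Gamma_vuv = 0.000000, Gamma_vvv = -1.211828; k4 = (1.007860, 0.052409, 0.074650, -1.305396)
  Y <- Y + (h/6)(k1 + 2k2 + 2k3 + k4): u = 0.8002, v = -0.9956, du/dtau = 1.0077, dv/dtau = 0.0526
step 2:
  k1: at (u, v) = (0.800227, -0.995616), (du/dtau, dv/dtau) = (1.007742, 0.052633); Gamma_uuu = -0.074177, Gamma_uuv = 0.000000, Gamma_uvv = 0.182053, Gamma_vuu = 1.288847, Gamma_vuv = 0.000000, Gamma_vvv = -1.212281; k1 = (1.007742, 0.052633, 0.074825, -1.305521)
  k2: at (u, v) = (0.825420, -0.994300), (du/dtau, dv/dtau) = (1.009612, 0.019995); Gamma_uuu = 0.006934, Gamma_uuv = 0.000000, Gamma_uvv = 0.102998, Gamma_vuu = 1.127575, Gamma_vuv = 0.000000, Gamma_vvv = -1.058202; k2 = (1.009612, 0.019995, -0.007109, -1.148933)
  k3: at (u, v) = (0.825467, -0.995116), (du/dtau, dv/dtau) = (1.007564, 0.023910); Gamma_uuu = 0.002498, Gamma_uuv = 0.000000, Gamma_uvv = 0.107339, Gamma_vuu = 1.137594, Gamma_vuv = 0.000000, Gamma_vvv = -1.068043; k3 = (1.007564, 0.023910, -0.002598, -1.154257)
  k4: at (u, v) = (0.850605, -0.994420), (du/dtau, dv/dtau) = (1.007612, -0.005079); Gamma_uuu = 0.080177, Gamma_uuv = 0.000000, Gamma_uvv = 0.031220, Gamma_vuu = 0.979448, Gamma_vuv = 0.000000, Gamma_vvv = -0.916199; k4 = (1.007612, -0.005079, -0.081403, -0.994392)
  Y <- Y + (h/6)(k1 + 2k2 + 2k3 + k4): u = 0.8506, v = -0.9945, du/dtau = 1.0075, dv/dtau = -0.0049
step 3:
  k1: at (u, v) = (0.850641, -0.994488), (du/dtau, dv/dtau) = (1.007525, -0.004919); Gamma_uuu = 0.079893, Gamma_uuv = 0.000000, Gamma_uvv = 0.031498, Gamma_vuu = 0.980126, Gamma_vuv = 0.000000, Gamma_vvv = -0.916871; k1 = (1.007525, -0.004919, -0.081101, -0.994910)
  k2: at (u, v) = (0.875829, -0.994611), (du/dtau, dv/dtau) = (1.005497, -0.029792); Gamma_uuu = 0.152202, Gamma_uuv = 0.000000, Gamma_uvv = -0.039767, Gamma_vuu = 0.829750, Gamma_vuv = 0.000000, Gamma_vvv = -0.771840; k2 = (1.005497, -0.029792, -0.153845, -0.838213)
  k3: at (u, v) = (0.875778, -0.995233), (du/dtau, dv/dtau) = (1.003679, -0.025874); Gamma_uuu = 0.148414, Gamma_uuv = 0.000000, Gamma_uvv = -0.036042, Gamma_vuu = 0.838578, Gamma_vuv = 0.000000, Gamma_vvv = -0.780536; k3 = (1.003679, -0.025874, -0.149484, -0.844236)
  k4: at (u, v) = (0.900825, -0.995782), (du/dtau, dv/dtau) = (1.000051, -0.047131); Gamma_uuu = 0.216127, Gamma_uuv = 0.000000, Gamma_uvv = -0.103167, Gamma_vuu = 0.694605, Gamma_vuv = 0.000000, Gamma_vvv = -0.641009; k4 = (1.000051, -0.047131, -0.215919, -0.693252)
  Y <- Y + (h/6)(k1 + 2k2 + 2k3 + k4): u = 0.9009, v = -0.9958, du/dtau = 1.0000, dv/dtau = -0.0470
step 4:
  k1: at (u, v) = (0.900857, -0.995849), (du/dtau, dv/dtau) = (0.999994, -0.047028); Gamma_uuu = 0.215818, Gamma_uuv = 0.000000, Gamma_uvv = -0.102863, Gamma_vuu = 0.695360, Gamma_vuv = 0.000000, Gamma_vvv = -0.641758; k1 = (0.999994, -0.047028, -0.215588, -0.693933)
  k2: at (u, v) = (0.925857, -0.997025), (du/dtau, dv/dtau) = (0.994605, -0.064376); Gamma_uuu = 0.277452, Gamma_uuv = 0.000000, Gamma_uvv = -0.164358, Gamma_vuu = 0.561617, Gamma_vuv = 0.000000, Gamma_vvv = -0.511560; k2 = (0.994605, -0.064376, -0.273785, -0.553453)
  k3: at (u, v) = (0.925722, -0.997459), (du/dtau, dv/dtau) = (0.993150, -0.060864); Gamma_uuu = 0.274558, Gamma_uuv = 0.000000, Gamma_uvv = -0.161494, Gamma_vuu = 0.568558, Gamma_vuv = 0.000000, Gamma_vvv = -0.518425; k3 = (0.993150, -0.060864, -0.270211, -0.558875)
  k4: at (u, v) = (0.950514, -0.998893), (du/dtau, dv/dtau) = (0.986484, -0.074972); Gamma_uuu = 0.331514, Gamma_uuv = 0.000000, Gamma_uvv = -0.218683, Gamma_vuu = 0.442153, Gamma_vuv = 0.000000, Gamma_vvv = -0.394767; k4 = (0.986484, -0.074972, -0.321383, -0.428063)
  Y <- Y + (h/6)(k1 + 2k2 + 2k3 + k4): u = 0.9505, v = -0.9990, du/dtau = 0.9865, dv/dtau = -0.0749

Answer: u = 0.9505, v = -0.9990, du/dtau = 0.9865, dv/dtau = -0.0749
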